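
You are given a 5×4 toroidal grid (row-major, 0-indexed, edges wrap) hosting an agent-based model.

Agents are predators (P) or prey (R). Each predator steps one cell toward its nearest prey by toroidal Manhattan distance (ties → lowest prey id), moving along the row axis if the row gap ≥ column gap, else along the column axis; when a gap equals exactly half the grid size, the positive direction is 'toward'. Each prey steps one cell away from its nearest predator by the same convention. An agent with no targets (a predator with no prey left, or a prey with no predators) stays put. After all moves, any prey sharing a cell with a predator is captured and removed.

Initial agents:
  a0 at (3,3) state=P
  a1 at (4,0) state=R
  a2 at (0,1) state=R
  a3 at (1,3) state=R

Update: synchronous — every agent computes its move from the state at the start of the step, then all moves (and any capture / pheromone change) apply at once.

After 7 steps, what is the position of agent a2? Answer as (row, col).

t=1: a0@(4,3):P a1@(0,0):R a2@(1,1):R a3@(0,3):R
t=2: a0@(0,3):P a1@(1,0):R a2@(2,1):R a3@(1,3):R
t=3: a0@(1,3):P a1@(2,0):R a2@(3,1):R a3@(2,3):R
t=4: a0@(2,3):P a1@(3,0):R a2@(4,1):R a3@(3,3):R
t=5: a0@(3,3):P a1@(4,0):R a2@(0,1):R a3@(4,3):R
t=6: a0@(4,3):P a1@(0,0):R a2@(1,1):R a3@(0,3):R
t=7: a0@(0,3):P a1@(1,0):R a2@(2,1):R a3@(1,3):R

(2, 1)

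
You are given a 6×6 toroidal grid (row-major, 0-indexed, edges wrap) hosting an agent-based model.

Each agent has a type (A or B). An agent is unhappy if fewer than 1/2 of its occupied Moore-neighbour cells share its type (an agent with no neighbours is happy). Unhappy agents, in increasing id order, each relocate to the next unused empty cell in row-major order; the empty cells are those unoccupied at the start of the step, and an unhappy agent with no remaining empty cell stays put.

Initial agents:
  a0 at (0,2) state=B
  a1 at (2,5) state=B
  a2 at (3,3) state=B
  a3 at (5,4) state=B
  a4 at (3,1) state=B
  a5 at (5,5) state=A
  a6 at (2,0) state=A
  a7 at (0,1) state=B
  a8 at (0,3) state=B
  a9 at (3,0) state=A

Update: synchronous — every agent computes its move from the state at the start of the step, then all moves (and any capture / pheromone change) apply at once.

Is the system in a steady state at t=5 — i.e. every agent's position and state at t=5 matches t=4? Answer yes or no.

t=1: a0@(0,2):B a1@(0,0):B a2@(3,3):B a3@(5,4):B a4@(0,4):B a5@(0,5):A a6@(1,0):A a7@(0,1):B a8@(0,3):B a9@(1,1):A
t=2: a0@(0,2):B a1@(1,2):B a2@(3,3):B a3@(5,4):B a4@(0,4):B a5@(1,3):A a6@(1,0):A a7@(0,1):B a8@(0,3):B a9@(1,4):A
t=3: a0@(0,2):B a1@(1,2):B a2@(3,3):B a3@(5,4):B a4@(0,4):B a5@(0,0):A a6@(0,5):A a7@(0,1):B a8@(0,3):B a9@(1,1):A
t=4: a0@(0,2):B a1@(1,2):B a2@(3,3):B a3@(5,4):B a4@(0,4):B a5@(0,0):A a6@(1,0):A a7@(0,1):B a8@(0,3):B a9@(1,3):A
t=5: a0@(0,2):B a1@(1,2):B a2@(3,3):B a3@(5,4):B a4@(0,4):B a5@(0,0):A a6@(1,0):A a7@(0,1):B a8@(0,3):B a9@(0,5):A

no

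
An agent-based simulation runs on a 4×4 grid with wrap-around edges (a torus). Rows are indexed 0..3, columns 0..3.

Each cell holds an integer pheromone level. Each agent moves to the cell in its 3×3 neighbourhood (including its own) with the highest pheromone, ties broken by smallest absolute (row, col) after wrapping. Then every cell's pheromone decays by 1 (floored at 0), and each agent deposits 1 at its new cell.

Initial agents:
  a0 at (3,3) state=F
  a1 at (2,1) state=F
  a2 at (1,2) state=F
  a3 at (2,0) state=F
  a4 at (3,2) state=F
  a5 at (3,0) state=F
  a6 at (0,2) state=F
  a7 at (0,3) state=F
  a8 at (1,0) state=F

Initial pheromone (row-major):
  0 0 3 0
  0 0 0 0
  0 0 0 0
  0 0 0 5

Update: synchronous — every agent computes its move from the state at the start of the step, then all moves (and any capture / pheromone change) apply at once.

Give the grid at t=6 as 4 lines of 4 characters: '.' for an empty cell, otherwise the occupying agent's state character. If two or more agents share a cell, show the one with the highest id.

t=1: a0@(3,3) a1@(1,0) a2@(0,2) a3@(3,3) a4@(3,3) a5@(3,3) a6@(3,3) a7@(3,3) a8@(0,0) | pheromone: 1 0 3 0 / 1 0 0 0 / 0 0 0 0 / 0 0 0 10
t=2: a0@(3,3) a1@(0,0) a2@(3,3) a3@(3,3) a4@(3,3) a5@(3,3) a6@(3,3) a7@(3,3) a8@(3,3) | pheromone: 1 0 2 0 / 0 0 0 0 / 0 0 0 0 / 0 0 0 17
t=3: a0@(3,3) a1@(3,3) a2@(3,3) a3@(3,3) a4@(3,3) a5@(3,3) a6@(3,3) a7@(3,3) a8@(3,3) | pheromone: 0 0 1 0 / 0 0 0 0 / 0 0 0 0 / 0 0 0 25
t=4: a0@(3,3) a1@(3,3) a2@(3,3) a3@(3,3) a4@(3,3) a5@(3,3) a6@(3,3) a7@(3,3) a8@(3,3) | pheromone: 0 0 0 0 / 0 0 0 0 / 0 0 0 0 / 0 0 0 33
t=5: a0@(3,3) a1@(3,3) a2@(3,3) a3@(3,3) a4@(3,3) a5@(3,3) a6@(3,3) a7@(3,3) a8@(3,3) | pheromone: 0 0 0 0 / 0 0 0 0 / 0 0 0 0 / 0 0 0 41
t=6: a0@(3,3) a1@(3,3) a2@(3,3) a3@(3,3) a4@(3,3) a5@(3,3) a6@(3,3) a7@(3,3) a8@(3,3) | pheromone: 0 0 0 0 / 0 0 0 0 / 0 0 0 0 / 0 0 0 49

....
....
....
...F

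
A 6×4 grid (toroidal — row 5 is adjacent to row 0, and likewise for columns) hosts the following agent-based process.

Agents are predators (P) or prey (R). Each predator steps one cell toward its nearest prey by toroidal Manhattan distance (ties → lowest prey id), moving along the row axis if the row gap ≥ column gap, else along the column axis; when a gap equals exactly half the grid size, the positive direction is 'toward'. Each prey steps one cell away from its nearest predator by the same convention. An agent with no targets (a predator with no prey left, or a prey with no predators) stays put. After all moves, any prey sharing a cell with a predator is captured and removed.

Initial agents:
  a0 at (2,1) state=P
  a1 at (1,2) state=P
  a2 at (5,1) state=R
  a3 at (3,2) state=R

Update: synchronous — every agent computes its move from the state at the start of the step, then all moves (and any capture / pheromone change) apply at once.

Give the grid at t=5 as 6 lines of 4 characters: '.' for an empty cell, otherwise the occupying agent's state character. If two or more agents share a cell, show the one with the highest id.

t=1: a0@(3,1):P a1@(2,2):P a2@(4,1):R a3@(4,2):R
t=2: a0@(4,1):P a1@(3,2):P a2@(5,1):R a3@(5,2):R
t=3: a0@(5,1):P a1@(4,2):P a2@(0,1):R a3@(0,2):R
t=4: a0@(0,1):P a1@(5,2):P a2@(1,1):R a3@(1,2):R
t=5: a0@(1,1):P a1@(0,2):P a2@(2,1):R a3@(2,2):R

..P.
.P..
.RR.
....
....
....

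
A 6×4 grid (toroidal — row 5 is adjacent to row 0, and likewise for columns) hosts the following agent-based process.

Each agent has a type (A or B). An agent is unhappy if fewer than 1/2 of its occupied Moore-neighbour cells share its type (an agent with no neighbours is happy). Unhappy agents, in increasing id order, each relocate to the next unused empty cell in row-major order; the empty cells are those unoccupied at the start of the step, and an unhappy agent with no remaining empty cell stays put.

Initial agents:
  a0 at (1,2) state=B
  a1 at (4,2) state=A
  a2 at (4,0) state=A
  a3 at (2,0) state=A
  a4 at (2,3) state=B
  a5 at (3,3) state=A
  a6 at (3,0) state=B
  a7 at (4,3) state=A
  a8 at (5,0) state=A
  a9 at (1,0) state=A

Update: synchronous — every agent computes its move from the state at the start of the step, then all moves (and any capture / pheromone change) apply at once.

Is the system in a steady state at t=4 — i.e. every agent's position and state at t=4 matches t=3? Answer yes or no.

t=1: a0@(1,2):B a1@(4,2):A a2@(4,0):A a3@(2,0):A a4@(0,0):B a5@(3,3):A a6@(0,1):B a7@(4,3):A a8@(5,0):A a9@(1,0):A
t=2: a0@(1,2):B a1@(4,2):A a2@(4,0):A a3@(2,0):A a4@(0,2):B a5@(3,3):A a6@(0,1):B a7@(4,3):A a8@(5,0):A a9@(0,3):A
t=3: a0@(1,2):B a1@(4,2):A a2@(4,0):A a3@(2,0):A a4@(0,2):B a5@(3,3):A a6@(0,1):B a7@(4,3):A a8@(5,0):A a9@(0,0):A
t=4: (unchanged — steady state)

yes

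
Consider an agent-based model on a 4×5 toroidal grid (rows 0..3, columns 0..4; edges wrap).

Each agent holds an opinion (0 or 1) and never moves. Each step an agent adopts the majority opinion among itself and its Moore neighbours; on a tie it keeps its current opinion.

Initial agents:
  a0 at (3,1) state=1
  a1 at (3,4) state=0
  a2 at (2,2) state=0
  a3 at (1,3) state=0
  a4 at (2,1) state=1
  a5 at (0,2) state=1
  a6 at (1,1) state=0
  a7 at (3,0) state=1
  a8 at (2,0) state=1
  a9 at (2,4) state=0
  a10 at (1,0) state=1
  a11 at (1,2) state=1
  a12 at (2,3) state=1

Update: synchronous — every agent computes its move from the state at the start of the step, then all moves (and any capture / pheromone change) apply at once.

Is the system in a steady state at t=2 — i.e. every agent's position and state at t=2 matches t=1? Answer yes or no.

no

t=1: a0@(3,1):1 a1@(3,4):1 a2@(2,2):1 a3@(1,3):0 a4@(2,1):1 a5@(0,2):1 a6@(1,1):1 a7@(3,0):1 a8@(2,0):1 a9@(2,4):1 a10@(1,0):1 a11@(1,2):1 a12@(2,3):0
t=2: a0@(3,1):1 a1@(3,4):1 a2@(2,2):1 a3@(1,3):1 a4@(2,1):1 a5@(0,2):1 a6@(1,1):1 a7@(3,0):1 a8@(2,0):1 a9@(2,4):1 a10@(1,0):1 a11@(1,2):1 a12@(2,3):1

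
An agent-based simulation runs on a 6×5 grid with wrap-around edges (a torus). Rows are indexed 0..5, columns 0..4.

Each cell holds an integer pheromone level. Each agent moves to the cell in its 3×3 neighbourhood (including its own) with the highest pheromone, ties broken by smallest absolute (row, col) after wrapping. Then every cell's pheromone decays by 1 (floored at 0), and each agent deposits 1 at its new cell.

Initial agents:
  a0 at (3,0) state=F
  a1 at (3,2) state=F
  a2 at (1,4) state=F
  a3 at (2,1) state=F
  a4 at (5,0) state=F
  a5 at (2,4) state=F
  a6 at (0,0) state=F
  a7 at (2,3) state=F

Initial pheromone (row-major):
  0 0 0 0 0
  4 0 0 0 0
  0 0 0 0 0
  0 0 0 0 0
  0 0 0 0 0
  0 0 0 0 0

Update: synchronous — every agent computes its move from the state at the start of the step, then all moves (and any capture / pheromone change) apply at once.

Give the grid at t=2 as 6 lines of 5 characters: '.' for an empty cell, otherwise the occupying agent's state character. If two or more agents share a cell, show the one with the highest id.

t=1: a0@(2,0) a1@(2,1) a2@(1,0) a3@(1,0) a4@(0,0) a5@(1,0) a6@(1,0) a7@(1,2) | pheromone: 1 0 0 0 0 / 7 0 1 0 0 / 1 1 0 0 0 / 0 0 0 0 0 / 0 0 0 0 0 / 0 0 0 0 0
t=2: a0@(1,0) a1@(1,0) a2@(1,0) a3@(1,0) a4@(1,0) a5@(1,0) a6@(1,0) a7@(1,2) | pheromone: 0 0 0 0 0 / 13 0 1 0 0 / 0 0 0 0 0 / 0 0 0 0 0 / 0 0 0 0 0 / 0 0 0 0 0

.....
F.F..
.....
.....
.....
.....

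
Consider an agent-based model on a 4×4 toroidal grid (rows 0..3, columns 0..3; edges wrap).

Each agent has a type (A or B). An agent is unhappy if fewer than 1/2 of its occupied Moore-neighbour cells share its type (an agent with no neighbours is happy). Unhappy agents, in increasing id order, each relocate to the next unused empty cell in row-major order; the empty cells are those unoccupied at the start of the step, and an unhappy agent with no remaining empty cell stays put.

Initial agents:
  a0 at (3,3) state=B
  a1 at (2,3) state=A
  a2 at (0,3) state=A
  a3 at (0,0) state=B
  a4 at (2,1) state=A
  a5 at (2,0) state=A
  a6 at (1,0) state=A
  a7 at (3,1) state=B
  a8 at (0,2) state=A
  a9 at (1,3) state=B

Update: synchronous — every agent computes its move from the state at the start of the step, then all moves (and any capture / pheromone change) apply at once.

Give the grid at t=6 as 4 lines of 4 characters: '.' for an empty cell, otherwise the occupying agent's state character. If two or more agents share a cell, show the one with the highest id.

BBBB
AA..
AAAA
....

t=1: a0@(0,1):B a1@(2,3):A a2@(1,1):A a3@(0,0):B a4@(2,1):A a5@(2,0):A a6@(1,0):A a7@(1,2):B a8@(2,2):A a9@(3,0):B
t=2: a0@(0,1):B a1@(2,3):A a2@(1,1):A a3@(0,0):B a4@(2,1):A a5@(2,0):A a6@(1,0):A a7@(0,2):B a8@(2,2):A a9@(0,3):B
t=3: (unchanged — steady state)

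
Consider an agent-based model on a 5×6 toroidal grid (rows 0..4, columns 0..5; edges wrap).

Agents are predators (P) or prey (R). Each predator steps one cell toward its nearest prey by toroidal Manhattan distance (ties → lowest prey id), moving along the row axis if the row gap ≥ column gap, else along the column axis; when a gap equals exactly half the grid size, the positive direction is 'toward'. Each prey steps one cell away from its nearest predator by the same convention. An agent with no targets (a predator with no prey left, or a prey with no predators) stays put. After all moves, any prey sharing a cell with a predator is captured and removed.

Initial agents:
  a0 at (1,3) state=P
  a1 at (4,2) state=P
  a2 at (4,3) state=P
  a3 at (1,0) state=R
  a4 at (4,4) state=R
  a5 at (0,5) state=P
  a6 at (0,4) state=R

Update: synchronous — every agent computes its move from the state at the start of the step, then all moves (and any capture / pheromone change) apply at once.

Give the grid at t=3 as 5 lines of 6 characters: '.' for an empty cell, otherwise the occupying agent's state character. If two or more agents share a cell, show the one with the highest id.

.....P
.R....
......
......
PR...P

t=1: a0@(0,3):P a1@(4,3):P a2@(4,4):P a3@(2,0):R a4@(4,5):R a5@(0,4):P
t=2: a0@(0,4):P a1@(4,4):P a2@(4,5):P a3@(1,0):R a4@(4,0):R a5@(4,4):P
t=3: a0@(0,5):P a1@(4,5):P a2@(4,0):P a3@(1,1):R a4@(4,1):R a5@(4,5):P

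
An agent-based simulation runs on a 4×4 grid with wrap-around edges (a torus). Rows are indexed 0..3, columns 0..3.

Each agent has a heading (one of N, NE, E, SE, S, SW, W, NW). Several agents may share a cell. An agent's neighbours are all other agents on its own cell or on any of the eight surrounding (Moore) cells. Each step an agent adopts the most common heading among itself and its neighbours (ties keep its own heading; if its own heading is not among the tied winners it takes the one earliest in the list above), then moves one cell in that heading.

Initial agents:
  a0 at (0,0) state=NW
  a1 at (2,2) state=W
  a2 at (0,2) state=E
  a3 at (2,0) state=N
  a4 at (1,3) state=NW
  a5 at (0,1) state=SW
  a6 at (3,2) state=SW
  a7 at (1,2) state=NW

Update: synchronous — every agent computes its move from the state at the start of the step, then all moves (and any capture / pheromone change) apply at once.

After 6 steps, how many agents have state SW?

t=1: a0@(3,3):NW a1@(1,1):NW a2@(1,1):SW a3@(1,0):N a4@(0,2):NW a5@(1,0):SW a6@(0,1):SW a7@(0,1):NW
t=2: a0@(2,2):NW a1@(0,0):NW a2@(2,0):SW a3@(2,3):SW a4@(3,1):NW a5@(2,3):SW a6@(1,0):SW a7@(3,0):NW
t=3: a0@(1,1):NW a1@(3,3):NW a2@(3,3):SW a3@(3,2):SW a4@(2,0):NW a5@(3,2):SW a6@(2,3):SW a7@(2,3):NW
t=4: a0@(0,0):NW a1@(0,2):SW a2@(0,2):SW a3@(0,1):SW a4@(1,3):NW a5@(0,1):SW a6@(3,2):SW a7@(3,2):SW
t=5: a0@(3,3):NW a1@(1,1):SW a2@(1,1):SW a3@(1,0):SW a4@(0,2):NW a5@(1,0):SW a6@(0,1):SW a7@(0,1):SW
t=6: a0@(2,2):NW a1@(2,0):SW a2@(2,0):SW a3@(2,3):SW a4@(1,1):SW a5@(2,3):SW a6@(1,0):SW a7@(1,0):SW

7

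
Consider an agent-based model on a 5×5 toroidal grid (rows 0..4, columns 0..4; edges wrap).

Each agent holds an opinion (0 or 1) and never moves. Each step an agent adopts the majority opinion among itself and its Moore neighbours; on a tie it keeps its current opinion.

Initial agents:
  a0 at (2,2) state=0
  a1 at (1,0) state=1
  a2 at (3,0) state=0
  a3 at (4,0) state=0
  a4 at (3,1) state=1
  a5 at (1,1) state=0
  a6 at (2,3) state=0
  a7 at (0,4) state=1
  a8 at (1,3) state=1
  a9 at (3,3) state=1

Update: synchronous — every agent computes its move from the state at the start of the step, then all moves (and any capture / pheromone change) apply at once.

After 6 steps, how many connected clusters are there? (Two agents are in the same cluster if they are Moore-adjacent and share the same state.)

t=1: a0@(2,2):0 a1@(1,0):1 a2@(3,0):0 a3@(4,0):0 a4@(3,1):0 a5@(1,1):0 a6@(2,3):0 a7@(0,4):1 a8@(1,3):1 a9@(3,3):0
t=2: (unchanged — steady state)

2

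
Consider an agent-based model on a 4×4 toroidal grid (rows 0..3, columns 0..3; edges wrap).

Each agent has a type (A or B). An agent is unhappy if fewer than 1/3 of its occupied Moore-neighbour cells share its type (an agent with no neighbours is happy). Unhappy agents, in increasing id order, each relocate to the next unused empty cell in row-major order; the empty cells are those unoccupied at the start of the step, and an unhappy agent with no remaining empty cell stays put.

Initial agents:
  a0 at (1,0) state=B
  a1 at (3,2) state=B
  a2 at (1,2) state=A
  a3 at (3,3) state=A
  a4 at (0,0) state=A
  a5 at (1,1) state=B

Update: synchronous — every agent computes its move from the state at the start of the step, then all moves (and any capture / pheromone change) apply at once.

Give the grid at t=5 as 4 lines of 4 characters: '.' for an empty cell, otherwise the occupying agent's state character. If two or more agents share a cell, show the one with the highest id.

t=1: a0@(1,0):B a1@(0,1):B a2@(0,2):A a3@(3,3):A a4@(0,0):A a5@(1,1):B
t=2: a0@(1,0):B a1@(0,1):B a2@(0,2):A a3@(3,3):A a4@(0,3):A a5@(1,1):B
t=3: (unchanged — steady state)

.BAA
BB..
....
...A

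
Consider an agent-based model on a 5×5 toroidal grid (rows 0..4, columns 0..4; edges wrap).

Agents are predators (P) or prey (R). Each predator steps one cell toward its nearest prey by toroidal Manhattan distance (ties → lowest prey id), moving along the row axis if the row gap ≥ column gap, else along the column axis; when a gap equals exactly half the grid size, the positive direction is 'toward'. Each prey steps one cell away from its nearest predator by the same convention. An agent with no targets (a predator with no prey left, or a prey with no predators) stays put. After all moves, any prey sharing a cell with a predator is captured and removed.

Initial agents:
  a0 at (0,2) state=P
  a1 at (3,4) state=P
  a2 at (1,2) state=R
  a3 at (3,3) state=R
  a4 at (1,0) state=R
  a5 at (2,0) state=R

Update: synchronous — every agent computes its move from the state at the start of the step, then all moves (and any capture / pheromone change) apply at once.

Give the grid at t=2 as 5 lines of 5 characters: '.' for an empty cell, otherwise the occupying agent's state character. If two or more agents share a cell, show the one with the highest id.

t=1: a0@(1,2):P a1@(3,3):P a2@(2,2):R a3@(3,2):R a4@(1,4):R a5@(1,0):R
t=2: a0@(2,2):P a1@(3,2):P a3@(3,1):R a4@(1,0):R a5@(1,4):R

.....
R...R
..P..
.RP..
.....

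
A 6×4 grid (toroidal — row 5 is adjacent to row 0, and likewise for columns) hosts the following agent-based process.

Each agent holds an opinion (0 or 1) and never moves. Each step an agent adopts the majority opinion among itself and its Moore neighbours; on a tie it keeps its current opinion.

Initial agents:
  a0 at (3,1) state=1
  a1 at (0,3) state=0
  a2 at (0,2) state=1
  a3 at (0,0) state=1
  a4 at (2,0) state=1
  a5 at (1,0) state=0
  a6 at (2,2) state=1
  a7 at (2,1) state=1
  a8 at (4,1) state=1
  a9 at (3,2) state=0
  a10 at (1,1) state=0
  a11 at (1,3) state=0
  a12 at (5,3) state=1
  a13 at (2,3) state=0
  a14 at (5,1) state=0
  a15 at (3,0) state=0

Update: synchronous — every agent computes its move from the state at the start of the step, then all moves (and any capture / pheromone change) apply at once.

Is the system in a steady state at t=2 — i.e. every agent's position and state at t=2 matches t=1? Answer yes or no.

no

t=1: a0@(3,1):1 a1@(0,3):0 a2@(0,2):0 a3@(0,0):0 a4@(2,0):0 a5@(1,0):0 a6@(2,2):0 a7@(2,1):1 a8@(4,1):0 a9@(3,2):1 a10@(1,1):1 a11@(1,3):0 a12@(5,3):1 a13@(2,3):0 a14@(5,1):1 a15@(3,0):1
t=2: a0@(3,1):1 a1@(0,3):0 a2@(0,2):0 a3@(0,0):0 a4@(2,0):0 a5@(1,0):0 a6@(2,2):1 a7@(2,1):1 a8@(4,1):1 a9@(3,2):1 a10@(1,1):0 a11@(1,3):0 a12@(5,3):0 a13@(2,3):0 a14@(5,1):0 a15@(3,0):1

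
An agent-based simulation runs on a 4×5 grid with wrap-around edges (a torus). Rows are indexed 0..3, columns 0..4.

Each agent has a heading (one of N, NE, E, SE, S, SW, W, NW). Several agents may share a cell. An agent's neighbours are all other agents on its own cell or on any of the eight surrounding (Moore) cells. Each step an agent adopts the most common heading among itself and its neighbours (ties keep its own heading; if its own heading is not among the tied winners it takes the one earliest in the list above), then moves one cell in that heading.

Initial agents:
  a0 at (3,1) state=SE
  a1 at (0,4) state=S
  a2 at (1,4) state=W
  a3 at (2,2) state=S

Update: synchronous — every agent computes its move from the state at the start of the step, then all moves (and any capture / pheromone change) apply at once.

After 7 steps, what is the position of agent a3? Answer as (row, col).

(1, 2)

t=1: a0@(0,2):SE a1@(1,4):S a2@(1,3):W a3@(3,2):S
t=2: a0@(1,3):SE a1@(2,4):S a2@(1,2):W a3@(0,2):S
t=3: a0@(2,3):S a1@(3,4):S a2@(1,1):W a3@(1,2):S
t=4: a0@(3,3):S a1@(0,4):S a2@(1,0):W a3@(2,2):S
t=5: a0@(0,3):S a1@(1,4):S a2@(1,4):W a3@(3,2):S
t=6: a0@(1,3):S a1@(2,4):S a2@(2,4):S a3@(0,2):S
t=7: a0@(2,3):S a1@(3,4):S a2@(3,4):S a3@(1,2):S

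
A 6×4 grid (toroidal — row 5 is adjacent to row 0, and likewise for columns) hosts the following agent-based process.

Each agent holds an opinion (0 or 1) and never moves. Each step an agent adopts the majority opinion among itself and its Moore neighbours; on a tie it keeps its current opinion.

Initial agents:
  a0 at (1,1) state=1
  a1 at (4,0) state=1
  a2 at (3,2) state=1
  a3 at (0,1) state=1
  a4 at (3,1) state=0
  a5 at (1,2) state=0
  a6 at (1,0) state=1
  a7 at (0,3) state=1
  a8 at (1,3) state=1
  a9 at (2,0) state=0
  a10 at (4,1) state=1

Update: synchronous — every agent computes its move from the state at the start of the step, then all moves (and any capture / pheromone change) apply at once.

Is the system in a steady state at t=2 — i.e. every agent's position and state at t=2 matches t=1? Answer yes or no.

yes

t=1: a0@(1,1):1 a1@(4,0):1 a2@(3,2):1 a3@(0,1):1 a4@(3,1):1 a5@(1,2):1 a6@(1,0):1 a7@(0,3):1 a8@(1,3):1 a9@(2,0):1 a10@(4,1):1
t=2: (unchanged — steady state)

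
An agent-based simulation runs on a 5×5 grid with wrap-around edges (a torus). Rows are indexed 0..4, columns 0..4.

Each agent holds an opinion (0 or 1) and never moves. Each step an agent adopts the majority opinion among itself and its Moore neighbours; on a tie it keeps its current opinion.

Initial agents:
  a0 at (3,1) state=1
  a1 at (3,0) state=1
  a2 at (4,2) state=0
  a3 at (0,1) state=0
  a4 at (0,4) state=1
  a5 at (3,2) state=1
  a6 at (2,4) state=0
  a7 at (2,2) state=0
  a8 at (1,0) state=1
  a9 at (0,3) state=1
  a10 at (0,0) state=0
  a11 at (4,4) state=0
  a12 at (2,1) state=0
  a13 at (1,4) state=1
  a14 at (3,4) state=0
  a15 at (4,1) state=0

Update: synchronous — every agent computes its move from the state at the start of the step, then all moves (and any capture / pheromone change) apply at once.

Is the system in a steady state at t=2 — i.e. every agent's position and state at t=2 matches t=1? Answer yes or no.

no

t=1: a0@(3,1):0 a1@(3,0):0 a2@(4,2):0 a3@(0,1):0 a4@(0,4):1 a5@(3,2):0 a6@(2,4):1 a7@(2,2):0 a8@(1,0):0 a9@(0,3):1 a10@(0,0):0 a11@(4,4):0 a12@(2,1):1 a13@(1,4):1 a14@(3,4):0 a15@(4,1):0
t=2: a0@(3,1):0 a1@(3,0):0 a2@(4,2):0 a3@(0,1):0 a4@(0,4):1 a5@(3,2):0 a6@(2,4):0 a7@(2,2):0 a8@(1,0):1 a9@(0,3):1 a10@(0,0):0 a11@(4,4):0 a12@(2,1):0 a13@(1,4):1 a14@(3,4):0 a15@(4,1):0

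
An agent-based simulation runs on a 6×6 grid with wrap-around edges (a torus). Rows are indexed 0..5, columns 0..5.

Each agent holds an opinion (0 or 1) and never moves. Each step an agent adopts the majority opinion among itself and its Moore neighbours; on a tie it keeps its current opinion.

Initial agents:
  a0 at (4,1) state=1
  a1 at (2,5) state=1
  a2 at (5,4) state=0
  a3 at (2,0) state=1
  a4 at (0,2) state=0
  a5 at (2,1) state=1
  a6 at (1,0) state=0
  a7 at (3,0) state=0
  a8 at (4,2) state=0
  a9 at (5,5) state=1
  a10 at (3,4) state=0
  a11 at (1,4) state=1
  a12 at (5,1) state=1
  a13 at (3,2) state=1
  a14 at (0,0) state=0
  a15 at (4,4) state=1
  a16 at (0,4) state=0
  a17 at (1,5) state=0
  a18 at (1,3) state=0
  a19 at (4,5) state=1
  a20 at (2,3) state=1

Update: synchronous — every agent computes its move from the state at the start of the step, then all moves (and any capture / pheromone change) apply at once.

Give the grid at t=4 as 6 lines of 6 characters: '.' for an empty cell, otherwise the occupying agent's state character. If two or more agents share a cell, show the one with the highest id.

t=1: a0@(4,1):1 a1@(2,5):0 a2@(5,4):1 a3@(2,0):1 a4@(0,2):0 a5@(2,1):1 a6@(1,0):0 a7@(3,0):1 a8@(4,2):1 a9@(5,5):1 a10@(3,4):1 a11@(1,4):1 a12@(5,1):0 a13@(3,2):1 a14@(0,0):0 a15@(4,4):1 a16@(0,4):0 a17@(1,5):0 a18@(1,3):0 a19@(4,5):1 a20@(2,3):1
t=2: a0@(4,1):1 a1@(2,5):1 a2@(5,4):1 a3@(2,0):1 a4@(0,2):0 a5@(2,1):1 a6@(1,0):0 a7@(3,0):1 a8@(4,2):1 a9@(5,5):1 a10@(3,4):1 a11@(1,4):0 a12@(5,1):0 a13@(3,2):1 a14@(0,0):0 a15@(4,4):1 a16@(0,4):0 a17@(1,5):0 a18@(1,3):0 a19@(4,5):1 a20@(2,3):1
t=3: (unchanged — steady state)

0.0.0.
0..000
11.1.1
1.1.1.
.11.11
.0..11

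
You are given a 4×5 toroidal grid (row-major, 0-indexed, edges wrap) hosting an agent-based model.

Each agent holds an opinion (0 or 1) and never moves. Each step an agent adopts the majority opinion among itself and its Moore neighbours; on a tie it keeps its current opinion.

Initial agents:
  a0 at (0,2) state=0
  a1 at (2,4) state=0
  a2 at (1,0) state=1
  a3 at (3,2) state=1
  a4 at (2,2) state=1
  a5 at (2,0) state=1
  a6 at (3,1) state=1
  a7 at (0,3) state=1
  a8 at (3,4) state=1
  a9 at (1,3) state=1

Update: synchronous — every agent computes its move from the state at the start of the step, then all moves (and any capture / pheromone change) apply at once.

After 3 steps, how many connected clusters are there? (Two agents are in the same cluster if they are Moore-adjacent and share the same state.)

t=1: a0@(0,2):1 a1@(2,4):1 a2@(1,0):1 a3@(3,2):1 a4@(2,2):1 a5@(2,0):1 a6@(3,1):1 a7@(0,3):1 a8@(3,4):1 a9@(1,3):1
t=2: (unchanged — steady state)

1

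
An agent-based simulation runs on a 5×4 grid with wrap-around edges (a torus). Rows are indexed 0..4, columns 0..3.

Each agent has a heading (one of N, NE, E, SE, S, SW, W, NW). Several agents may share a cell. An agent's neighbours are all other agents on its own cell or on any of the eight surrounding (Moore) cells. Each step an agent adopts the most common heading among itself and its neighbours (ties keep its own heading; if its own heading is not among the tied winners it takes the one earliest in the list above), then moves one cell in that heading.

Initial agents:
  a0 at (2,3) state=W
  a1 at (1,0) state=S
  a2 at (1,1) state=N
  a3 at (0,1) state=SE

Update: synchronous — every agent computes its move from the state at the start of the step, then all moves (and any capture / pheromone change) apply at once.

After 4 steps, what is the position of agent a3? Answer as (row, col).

t=1: a0@(2,2):W a1@(2,0):S a2@(0,1):N a3@(1,2):SE
t=2: a0@(2,1):W a1@(3,0):S a2@(4,1):N a3@(2,3):SE
t=3: a0@(2,0):W a1@(4,0):S a2@(3,1):N a3@(3,0):SE
t=4: a0@(2,3):W a1@(0,0):S a2@(2,1):N a3@(4,1):SE

(4, 1)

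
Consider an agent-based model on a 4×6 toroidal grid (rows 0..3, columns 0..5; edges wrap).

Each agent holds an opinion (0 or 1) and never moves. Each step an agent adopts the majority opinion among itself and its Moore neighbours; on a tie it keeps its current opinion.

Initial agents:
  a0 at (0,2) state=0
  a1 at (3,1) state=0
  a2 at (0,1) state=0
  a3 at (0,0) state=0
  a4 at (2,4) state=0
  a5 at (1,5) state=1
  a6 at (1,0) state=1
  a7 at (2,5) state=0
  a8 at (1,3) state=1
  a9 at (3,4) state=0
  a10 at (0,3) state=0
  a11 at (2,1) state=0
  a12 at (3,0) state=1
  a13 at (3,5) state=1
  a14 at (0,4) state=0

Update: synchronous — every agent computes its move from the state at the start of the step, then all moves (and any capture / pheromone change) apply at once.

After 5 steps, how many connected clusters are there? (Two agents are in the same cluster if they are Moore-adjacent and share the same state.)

t=1: a0@(0,2):0 a1@(3,1):0 a2@(0,1):0 a3@(0,0):1 a4@(2,4):0 a5@(1,5):0 a6@(1,0):0 a7@(2,5):1 a8@(1,3):0 a9@(3,4):0 a10@(0,3):0 a11@(2,1):0 a12@(3,0):0 a13@(3,5):0 a14@(0,4):0
t=2: a0@(0,2):0 a1@(3,1):0 a2@(0,1):0 a3@(0,0):0 a4@(2,4):0 a5@(1,5):0 a6@(1,0):0 a7@(2,5):0 a8@(1,3):0 a9@(3,4):0 a10@(0,3):0 a11@(2,1):0 a12@(3,0):0 a13@(3,5):0 a14@(0,4):0
t=3: (unchanged — steady state)

1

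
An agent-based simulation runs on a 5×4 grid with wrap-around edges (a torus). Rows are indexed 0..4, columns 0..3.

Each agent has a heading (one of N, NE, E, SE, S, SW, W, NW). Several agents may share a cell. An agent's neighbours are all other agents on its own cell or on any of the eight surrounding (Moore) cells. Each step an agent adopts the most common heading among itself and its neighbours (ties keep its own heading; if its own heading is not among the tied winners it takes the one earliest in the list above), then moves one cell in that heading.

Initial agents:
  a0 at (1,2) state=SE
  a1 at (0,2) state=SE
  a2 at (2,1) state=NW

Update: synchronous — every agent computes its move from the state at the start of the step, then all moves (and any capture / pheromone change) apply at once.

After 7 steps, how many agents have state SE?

t=1: a0@(2,3):SE a1@(1,3):SE a2@(1,0):NW
t=2: a0@(3,0):SE a1@(2,0):SE a2@(2,1):SE
t=3: a0@(4,1):SE a1@(3,1):SE a2@(3,2):SE
t=4: a0@(0,2):SE a1@(4,2):SE a2@(4,3):SE
t=5: a0@(1,3):SE a1@(0,3):SE a2@(0,0):SE
t=6: a0@(2,0):SE a1@(1,0):SE a2@(1,1):SE
t=7: a0@(3,1):SE a1@(2,1):SE a2@(2,2):SE

3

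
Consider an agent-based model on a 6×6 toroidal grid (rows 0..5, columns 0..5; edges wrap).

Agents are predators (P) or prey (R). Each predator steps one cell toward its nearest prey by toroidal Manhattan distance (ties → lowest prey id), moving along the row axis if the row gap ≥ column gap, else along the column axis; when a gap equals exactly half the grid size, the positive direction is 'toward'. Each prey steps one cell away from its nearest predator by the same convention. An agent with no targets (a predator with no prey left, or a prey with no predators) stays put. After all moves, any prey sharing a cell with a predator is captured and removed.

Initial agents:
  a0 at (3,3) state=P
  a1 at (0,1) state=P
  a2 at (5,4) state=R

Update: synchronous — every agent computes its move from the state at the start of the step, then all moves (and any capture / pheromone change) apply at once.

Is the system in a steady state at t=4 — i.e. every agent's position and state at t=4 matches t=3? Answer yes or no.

no

t=1: a0@(4,3):P a1@(0,2):P a2@(0,4):R
t=2: a0@(5,3):P a1@(0,3):P a2@(0,5):R
t=3: a0@(5,4):P a1@(0,4):P a2@(0,0):R
t=4: a0@(5,5):P a1@(0,5):P a2@(0,1):R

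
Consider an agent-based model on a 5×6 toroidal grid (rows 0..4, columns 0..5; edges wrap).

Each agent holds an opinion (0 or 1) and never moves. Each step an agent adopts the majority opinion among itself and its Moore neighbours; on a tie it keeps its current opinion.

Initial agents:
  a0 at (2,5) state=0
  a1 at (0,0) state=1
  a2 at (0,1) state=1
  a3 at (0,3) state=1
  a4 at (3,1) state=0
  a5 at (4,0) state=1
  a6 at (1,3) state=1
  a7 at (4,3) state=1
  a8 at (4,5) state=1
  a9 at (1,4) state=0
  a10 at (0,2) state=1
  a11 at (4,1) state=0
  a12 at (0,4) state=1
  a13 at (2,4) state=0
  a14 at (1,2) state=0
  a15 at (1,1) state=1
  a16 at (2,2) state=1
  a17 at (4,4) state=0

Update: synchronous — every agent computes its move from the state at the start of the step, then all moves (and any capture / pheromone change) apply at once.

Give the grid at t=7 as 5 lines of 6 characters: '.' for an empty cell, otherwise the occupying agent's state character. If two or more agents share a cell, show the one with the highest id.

11111.
.1110.
..1.00
.1....
11.111

t=1: a0@(2,5):0 a1@(0,0):1 a2@(0,1):1 a3@(0,3):1 a4@(3,1):0 a5@(4,0):1 a6@(1,3):1 a7@(4,3):1 a8@(4,5):1 a9@(1,4):0 a10@(0,2):1 a11@(4,1):1 a12@(0,4):1 a13@(2,4):0 a14@(1,2):1 a15@(1,1):1 a16@(2,2):1 a17@(4,4):1
t=2: a0@(2,5):0 a1@(0,0):1 a2@(0,1):1 a3@(0,3):1 a4@(3,1):1 a5@(4,0):1 a6@(1,3):1 a7@(4,3):1 a8@(4,5):1 a9@(1,4):0 a10@(0,2):1 a11@(4,1):1 a12@(0,4):1 a13@(2,4):0 a14@(1,2):1 a15@(1,1):1 a16@(2,2):1 a17@(4,4):1
t=3: (unchanged — steady state)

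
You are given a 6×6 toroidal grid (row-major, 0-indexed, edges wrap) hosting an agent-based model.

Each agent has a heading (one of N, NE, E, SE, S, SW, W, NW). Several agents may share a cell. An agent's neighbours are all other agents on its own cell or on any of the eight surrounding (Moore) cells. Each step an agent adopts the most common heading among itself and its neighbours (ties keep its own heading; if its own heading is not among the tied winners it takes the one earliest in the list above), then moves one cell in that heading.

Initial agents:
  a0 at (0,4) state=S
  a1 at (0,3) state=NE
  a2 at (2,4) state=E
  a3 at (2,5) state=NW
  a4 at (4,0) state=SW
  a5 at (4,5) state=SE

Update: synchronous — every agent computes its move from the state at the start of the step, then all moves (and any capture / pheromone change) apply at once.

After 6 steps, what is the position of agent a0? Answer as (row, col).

t=1: a0@(1,4):S a1@(5,4):NE a2@(2,5):E a3@(1,4):NW a4@(5,5):SW a5@(5,0):SE
t=2: a0@(2,4):S a1@(4,5):NE a2@(2,0):E a3@(0,3):NW a4@(0,4):SW a5@(0,1):SE
t=3: a0@(3,4):S a1@(3,0):NE a2@(2,1):E a3@(5,2):NW a4@(1,3):SW a5@(1,2):SE
t=4: a0@(4,4):S a1@(2,1):NE a2@(2,2):E a3@(4,1):NW a4@(2,2):SW a5@(2,3):SE
t=5: a0@(5,4):S a1@(1,2):NE a2@(2,3):E a3@(3,0):NW a4@(3,1):SW a5@(3,4):SE
t=6: a0@(0,4):S a1@(0,3):NE a2@(2,4):E a3@(2,5):NW a4@(4,0):SW a5@(4,5):SE

(0, 4)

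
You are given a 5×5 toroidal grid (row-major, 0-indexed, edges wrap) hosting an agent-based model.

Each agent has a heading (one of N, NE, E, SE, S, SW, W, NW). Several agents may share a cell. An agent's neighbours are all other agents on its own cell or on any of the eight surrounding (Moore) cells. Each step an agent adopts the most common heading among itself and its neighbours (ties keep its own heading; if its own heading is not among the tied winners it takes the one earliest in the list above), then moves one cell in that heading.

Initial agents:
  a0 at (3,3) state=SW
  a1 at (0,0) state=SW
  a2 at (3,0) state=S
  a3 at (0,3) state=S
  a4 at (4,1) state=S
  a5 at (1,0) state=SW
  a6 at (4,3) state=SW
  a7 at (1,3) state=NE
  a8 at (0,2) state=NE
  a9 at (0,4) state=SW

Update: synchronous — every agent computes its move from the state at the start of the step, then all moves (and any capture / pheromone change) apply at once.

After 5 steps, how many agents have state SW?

t=1: a0@(4,2):SW a1@(1,4):SW a2@(4,0):S a3@(4,4):NE a4@(0,1):S a5@(2,4):SW a6@(0,2):SW a7@(0,4):NE a8@(4,3):NE a9@(1,3):SW
t=2: a0@(0,1):SW a1@(2,3):SW a2@(0,0):S a3@(3,0):NE a4@(1,1):S a5@(3,3):SW a6@(1,1):SW a7@(4,0):NE a8@(3,4):NE a9@(2,2):SW
t=3: a0@(1,0):SW a1@(3,2):SW a2@(1,0):S a3@(2,1):NE a4@(2,0):SW a5@(4,2):SW a6@(2,0):SW a7@(3,1):NE a8@(2,0):NE a9@(3,1):SW
t=4: a0@(2,4):SW a1@(4,1):SW a2@(2,4):SW a3@(3,0):SW a4@(3,4):SW a5@(0,1):SW a6@(3,4):SW a7@(4,0):SW a8@(3,4):SW a9@(4,0):SW
t=5: a0@(3,3):SW a1@(0,0):SW a2@(3,3):SW a3@(4,4):SW a4@(4,3):SW a5@(1,0):SW a6@(4,3):SW a7@(0,4):SW a8@(4,3):SW a9@(0,4):SW

10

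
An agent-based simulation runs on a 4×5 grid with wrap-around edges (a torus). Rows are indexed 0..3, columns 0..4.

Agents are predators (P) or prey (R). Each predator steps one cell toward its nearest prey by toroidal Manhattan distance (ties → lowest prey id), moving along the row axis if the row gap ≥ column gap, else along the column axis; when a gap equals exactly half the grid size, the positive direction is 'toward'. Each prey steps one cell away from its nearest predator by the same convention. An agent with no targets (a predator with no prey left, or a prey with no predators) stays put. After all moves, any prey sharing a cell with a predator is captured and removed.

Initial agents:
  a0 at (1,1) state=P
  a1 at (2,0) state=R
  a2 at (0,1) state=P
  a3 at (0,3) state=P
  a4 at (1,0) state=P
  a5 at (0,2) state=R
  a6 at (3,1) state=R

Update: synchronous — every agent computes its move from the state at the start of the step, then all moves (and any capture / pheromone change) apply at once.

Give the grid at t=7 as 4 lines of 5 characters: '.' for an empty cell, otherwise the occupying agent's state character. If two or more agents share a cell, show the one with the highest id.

t=1: a0@(2,1):P a1@(3,0):R a2@(0,2):P a3@(0,2):P a4@(2,0):P a5@(0,3):R
t=2: a0@(3,1):P a1@(0,0):R a2@(0,3):P a3@(0,3):P a4@(3,0):P a5@(0,4):R
t=3: a0@(0,1):P a1@(1,0):R a2@(0,4):P a3@(0,4):P a4@(0,0):P
t=4: a0@(1,1):P a1@(2,0):R a2@(1,4):P a3@(1,4):P a4@(1,0):P
t=5: a0@(2,1):P a1@(3,0):R a2@(2,4):P a3@(2,4):P a4@(2,0):P
t=6: a0@(3,1):P a1@(0,0):R a2@(3,4):P a3@(3,4):P a4@(3,0):P
t=7: a0@(0,1):P a1@(1,0):R a2@(0,4):P a3@(0,4):P a4@(0,0):P

PP..P
R....
.....
.....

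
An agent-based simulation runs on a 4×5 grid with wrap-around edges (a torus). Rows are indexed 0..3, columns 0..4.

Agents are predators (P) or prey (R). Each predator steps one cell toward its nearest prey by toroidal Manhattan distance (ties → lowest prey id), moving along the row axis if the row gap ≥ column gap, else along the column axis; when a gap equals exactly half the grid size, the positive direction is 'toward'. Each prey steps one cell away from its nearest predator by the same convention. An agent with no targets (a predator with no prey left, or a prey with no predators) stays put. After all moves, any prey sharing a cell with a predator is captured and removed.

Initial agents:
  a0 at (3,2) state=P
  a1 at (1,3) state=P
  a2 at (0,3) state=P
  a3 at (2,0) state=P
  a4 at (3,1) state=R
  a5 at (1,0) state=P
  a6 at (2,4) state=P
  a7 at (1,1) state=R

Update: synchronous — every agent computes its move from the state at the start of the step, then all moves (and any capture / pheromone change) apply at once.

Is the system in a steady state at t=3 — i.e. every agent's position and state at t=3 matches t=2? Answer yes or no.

t=1: a0@(3,1):P a1@(1,2):P a2@(0,2):P a3@(3,0):P a5@(1,1):P a6@(2,0):P
t=2: (unchanged — steady state)

yes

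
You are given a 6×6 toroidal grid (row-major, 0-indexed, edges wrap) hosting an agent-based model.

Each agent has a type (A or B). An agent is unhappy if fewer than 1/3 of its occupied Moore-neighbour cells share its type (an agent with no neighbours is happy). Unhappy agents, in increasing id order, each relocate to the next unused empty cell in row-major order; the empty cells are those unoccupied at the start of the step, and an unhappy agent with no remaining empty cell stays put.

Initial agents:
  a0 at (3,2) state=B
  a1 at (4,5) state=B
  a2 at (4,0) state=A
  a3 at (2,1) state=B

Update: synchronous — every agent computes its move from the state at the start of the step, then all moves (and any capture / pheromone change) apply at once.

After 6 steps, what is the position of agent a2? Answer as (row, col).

(0, 3)

t=1: a0@(3,2):B a1@(0,0):B a2@(0,1):A a3@(2,1):B
t=2: a0@(3,2):B a1@(0,2):B a2@(0,3):A a3@(2,1):B
t=3: a0@(3,2):B a1@(0,0):B a2@(0,1):A a3@(2,1):B
t=4: a0@(3,2):B a1@(0,2):B a2@(0,3):A a3@(2,1):B
t=5: a0@(3,2):B a1@(0,0):B a2@(0,1):A a3@(2,1):B
t=6: a0@(3,2):B a1@(0,2):B a2@(0,3):A a3@(2,1):B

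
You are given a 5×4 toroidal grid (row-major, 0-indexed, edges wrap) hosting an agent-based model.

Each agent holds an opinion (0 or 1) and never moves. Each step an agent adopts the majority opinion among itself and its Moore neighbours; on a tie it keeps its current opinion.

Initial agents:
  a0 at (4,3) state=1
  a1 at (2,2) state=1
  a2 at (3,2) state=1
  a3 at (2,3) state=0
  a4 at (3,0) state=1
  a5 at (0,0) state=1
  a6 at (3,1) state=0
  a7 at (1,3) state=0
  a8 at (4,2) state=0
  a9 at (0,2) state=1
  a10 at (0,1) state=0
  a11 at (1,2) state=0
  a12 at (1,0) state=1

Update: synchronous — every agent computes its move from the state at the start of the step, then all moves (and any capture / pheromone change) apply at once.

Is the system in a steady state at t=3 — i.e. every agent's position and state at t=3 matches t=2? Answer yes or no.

no

t=1: a0@(4,3):1 a1@(2,2):0 a2@(3,2):1 a3@(2,3):1 a4@(3,0):1 a5@(0,0):1 a6@(3,1):1 a7@(1,3):1 a8@(4,2):0 a9@(0,2):0 a10@(0,1):0 a11@(1,2):0 a12@(1,0):0
t=2: a0@(4,3):1 a1@(2,2):1 a2@(3,2):1 a3@(2,3):1 a4@(3,0):1 a5@(0,0):1 a6@(3,1):1 a7@(1,3):0 a8@(4,2):0 a9@(0,2):0 a10@(0,1):0 a11@(1,2):0 a12@(1,0):1
t=3: a0@(4,3):1 a1@(2,2):1 a2@(3,2):1 a3@(2,3):1 a4@(3,0):1 a5@(0,0):1 a6@(3,1):1 a7@(1,3):1 a8@(4,2):0 a9@(0,2):0 a10@(0,1):0 a11@(1,2):0 a12@(1,0):1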